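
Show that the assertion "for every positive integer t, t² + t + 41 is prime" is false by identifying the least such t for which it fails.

For t = 1, 2, 3, 4, …, 37, 38, 39 the conclusion holds.
t = 40: t² + t + 41 = 1681 = 41 × 41, composite.
So t = 40 is the smallest counterexample.

t = 40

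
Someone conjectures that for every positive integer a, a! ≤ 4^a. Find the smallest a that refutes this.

a = 9

Check each positive integer a in order until a! > 4^a.
For a = 1, 2, 3, 4, 5, 6, 7, 8 the conclusion holds.
a = 9: a! = 362880 and 4^a = 262144, so 362880 > 262144.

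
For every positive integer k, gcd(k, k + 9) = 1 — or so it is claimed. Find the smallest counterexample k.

A counterexample is any positive integer k such that gcd(k, k + 9) > 1; we check each in order.
For k = 1, 2 the conclusion holds.
k = 3: gcd(3, 12) = 3.
Thus k = 3 disproves the claim, and no smaller k works.

k = 3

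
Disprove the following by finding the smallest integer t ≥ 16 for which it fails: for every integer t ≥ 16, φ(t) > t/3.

We need the least integer t ≥ 16 for which the claim fails.
For t = 16, 17 the conclusion holds.
t = 18: φ(18) = 6 and 18/3 = 6, so φ(18) ≤ 18/3.
So t = 18 is the smallest counterexample.

t = 18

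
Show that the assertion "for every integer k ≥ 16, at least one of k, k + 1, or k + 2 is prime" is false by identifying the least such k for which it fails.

Check each integer k ≥ 16 in order until k, k + 1, k + 2 are all composite.
The first 4 eligible values, up to k = 19, all satisfy the conclusion.
k = 20: 20 = 2 × 10; 21 = 3 × 7; 22 = 2 × 11 — all composite.

k = 20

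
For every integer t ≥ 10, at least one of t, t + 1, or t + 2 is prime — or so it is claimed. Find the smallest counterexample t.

t = 14

For t = 10, 11, 12, 13 the conclusion holds.
t = 14: 14 = 2 × 7; 15 = 3 × 5; 16 = 2 × 8 — all composite.
Thus t = 14 disproves the claim, and no smaller t works.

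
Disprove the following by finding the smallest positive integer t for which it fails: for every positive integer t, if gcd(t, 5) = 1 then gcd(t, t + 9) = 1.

A counterexample is any positive integer t such that gcd(t, 5) = 1 but gcd(t, t + 9) > 1; we check each in order.
t = 1: gcd(1, 10) = 1.
t = 2: gcd(2, 11) = 1.
t = 3: gcd(3, 12) = 3.
Thus t = 3 disproves the claim, and no smaller t works.

t = 3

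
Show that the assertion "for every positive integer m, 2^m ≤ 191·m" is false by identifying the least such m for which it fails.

We need the least positive integer m for which 2^m > 191·m.
For m = 1, 2, 3, 4, …, 9, 10, 11 the conclusion holds.
m = 12: 2^m = 4096 and 191·m = 2292, so 4096 > 2292.
Hence m = 12 is a counterexample.

m = 12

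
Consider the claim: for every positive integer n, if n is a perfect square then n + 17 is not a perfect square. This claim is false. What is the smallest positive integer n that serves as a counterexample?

n = 64

For n = 1, 4, 9, 16, 25, 36, 49 the conclusion holds.
n = 64: 64 = 8² and 64 + 17 = 81 = 9².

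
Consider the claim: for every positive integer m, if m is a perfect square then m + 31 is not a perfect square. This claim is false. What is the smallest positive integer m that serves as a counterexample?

We need the least positive integer m for which m is a perfect square but m + 31 is a perfect square.
For m = 1, 4, 9, 16, …, 144, 169, 196 the conclusion holds.
m = 225: 225 = 15² and 225 + 31 = 256 = 16².
Hence m = 225 is a counterexample.

m = 225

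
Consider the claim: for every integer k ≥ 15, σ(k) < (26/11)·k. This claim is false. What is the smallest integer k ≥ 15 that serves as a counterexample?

A counterexample is any integer k ≥ 15 such that the claim fails; we check each in order.
The first 9 eligible values, up to k = 23, all satisfy the conclusion.
k = 24: σ(24) = 60; 60 ≥ 624/11.

k = 24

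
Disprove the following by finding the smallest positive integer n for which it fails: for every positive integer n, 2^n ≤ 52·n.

n = 9

n = 1: 2^n = 2 and 52·n = 52, so 2 ≤ 52.
n = 2: 2^n = 4 and 52·n = 104, so 4 ≤ 104.
n = 3: 2^n = 8 and 52·n = 156, so 8 ≤ 156.
n = 4: 2^n = 16 and 52·n = 208, so 16 ≤ 208.
n = 5: 2^n = 32 and 52·n = 260, so 32 ≤ 260.
n = 6: 2^n = 64 and 52·n = 312, so 64 ≤ 312.
n = 7: 2^n = 128 and 52·n = 364, so 128 ≤ 364.
n = 8: 2^n = 256 and 52·n = 416, so 256 ≤ 416.
n = 9: 2^n = 512 and 52·n = 468, so 512 > 468.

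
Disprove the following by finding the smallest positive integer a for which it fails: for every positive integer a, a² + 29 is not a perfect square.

We need the least positive integer a for which a² + 29 is a perfect square.
The first 13 eligible values, up to a = 13, all satisfy the conclusion.
a = 14: 14² + 29 = 225 = 15², a perfect square.

a = 14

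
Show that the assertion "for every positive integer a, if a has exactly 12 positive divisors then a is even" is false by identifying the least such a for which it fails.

Check each positive integer a in order until a has exactly 12 positive divisors but a is odd.
For a = 60, 72, 84, 90, …, 294, 306, 308 the conclusion holds.
a = 315: divisors of 315: 12 divisors; 315 is odd.
Thus a = 315 disproves the claim, and no smaller a works.

a = 315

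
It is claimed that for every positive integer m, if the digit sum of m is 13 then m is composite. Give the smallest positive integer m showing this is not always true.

Check each positive integer m in order until the digit sum of m is 13 but m is prime.
m = 49: digit sum 13; 49 is composite.
m = 58: digit sum 13; 58 is composite.
m = 67: digit sum 13; 67 is prime, not composite.
So m = 67 is the smallest counterexample.

m = 67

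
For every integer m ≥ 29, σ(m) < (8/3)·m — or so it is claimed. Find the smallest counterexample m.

m = 60

For m = 29, 30, 31, 32, …, 57, 58, 59 the conclusion holds.
m = 60: σ(60) = 168; 168 ≥ 160.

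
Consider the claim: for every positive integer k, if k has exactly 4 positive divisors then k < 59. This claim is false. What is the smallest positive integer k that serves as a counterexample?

k = 62

The first 19 eligible values, up to k = 58, all satisfy the conclusion.
k = 62: τ(62) = 4; 62 ≥ 59.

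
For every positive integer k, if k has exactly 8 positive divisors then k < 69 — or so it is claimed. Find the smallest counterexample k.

We need the least positive integer k for which k has exactly 8 positive divisors but the claim fails.
For k = 24, 30, 40, 42, 54, 56, 66 the conclusion holds.
k = 70: τ(70) = 8; 70 ≥ 69.
So k = 70 is the smallest counterexample.

k = 70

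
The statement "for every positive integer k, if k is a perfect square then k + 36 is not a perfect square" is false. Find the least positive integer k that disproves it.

k = 64

Check each positive integer k in order until k is a perfect square but k + 36 is a perfect square.
k = 1: 1 + 36 = 37, not a perfect square.
k = 4: 4 + 36 = 40, not a perfect square.
k = 9: 9 + 36 = 45, not a perfect square.
k = 16: 16 + 36 = 52, not a perfect square.
k = 25: 25 + 36 = 61, not a perfect square.
k = 36: 36 + 36 = 72, not a perfect square.
k = 49: 49 + 36 = 85, not a perfect square.
k = 64: 64 = 8² and 64 + 36 = 100 = 10².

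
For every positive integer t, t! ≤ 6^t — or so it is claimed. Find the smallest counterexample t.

t = 14

We need the least positive integer t for which t! > 6^t.
The first 13 eligible values, up to t = 13, all satisfy the conclusion.
t = 14: t! = 87178291200 and 6^t = 78364164096, so 87178291200 > 78364164096.
Thus t = 14 disproves the claim, and no smaller t works.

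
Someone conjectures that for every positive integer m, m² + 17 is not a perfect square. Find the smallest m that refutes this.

m = 8

We need the least positive integer m for which m² + 17 is a perfect square.
The first 7 eligible values, up to m = 7, all satisfy the conclusion.
m = 8: 8² + 17 = 81 = 9², a perfect square.
Hence m = 8 is a counterexample.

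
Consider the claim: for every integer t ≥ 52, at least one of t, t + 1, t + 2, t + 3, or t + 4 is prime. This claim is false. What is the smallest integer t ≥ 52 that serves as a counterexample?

Check each integer t ≥ 52 in order until t, t + 1, t + 2, t + 3, t + 4 are all composite.
t = 52: 53 is prime.
t = 53: 53 is prime.
t = 54: 54 = 2 × 27; 55 = 5 × 11; 56 = 2 × 28; 57 = 3 × 19; 58 = 2 × 29 — all composite.

t = 54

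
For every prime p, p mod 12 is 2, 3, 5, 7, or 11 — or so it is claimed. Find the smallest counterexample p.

A counterexample is any prime p such that the claim fails; we check each in order.
p = 2: 2 mod 12 = 2.
p = 3: 3 mod 12 = 3.
p = 5: 5 mod 12 = 5.
p = 7: 7 mod 12 = 7.
p = 11: 11 mod 12 = 11.
p = 13: 13 mod 12 = 1 — not in {2, 3, 5, 7, 11}.
Thus p = 13 disproves the claim, and no smaller p works.

p = 13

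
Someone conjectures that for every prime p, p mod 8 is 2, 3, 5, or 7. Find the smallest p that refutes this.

We need the least prime p for which the claim fails.
p = 2: 2 mod 8 = 2.
p = 3: 3 mod 8 = 3.
p = 5: 5 mod 8 = 5.
p = 7: 7 mod 8 = 7.
p = 11: 11 mod 8 = 3.
p = 13: 13 mod 8 = 5.
p = 17: 17 mod 8 = 1 — not in {2, 3, 5, 7}.

p = 17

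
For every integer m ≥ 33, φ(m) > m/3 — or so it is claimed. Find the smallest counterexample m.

m = 36

A counterexample is any integer m ≥ 33 such that the claim fails; we check each in order.
m = 33: φ(33) = 20 and 33/3 = 11, so φ(33) > 33/3.
m = 34: φ(34) = 16 and 34/3 = 34/3, so φ(34) > 34/3.
m = 35: φ(35) = 24 and 35/3 = 35/3, so φ(35) > 35/3.
m = 36: φ(36) = 12 and 36/3 = 12, so φ(36) ≤ 36/3.
So m = 36 is the smallest counterexample.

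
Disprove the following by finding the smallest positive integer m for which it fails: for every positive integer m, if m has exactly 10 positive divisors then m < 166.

For m = 48, 80, 112, 162 the conclusion holds.
m = 176: τ(176) = 10; 176 ≥ 166.

m = 176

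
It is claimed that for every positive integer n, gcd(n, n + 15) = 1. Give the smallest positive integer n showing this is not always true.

Check each positive integer n in order until gcd(n, n + 15) > 1.
For n = 1, 2 the conclusion holds.
n = 3: gcd(3, 18) = 3.
Thus n = 3 disproves the claim, and no smaller n works.

n = 3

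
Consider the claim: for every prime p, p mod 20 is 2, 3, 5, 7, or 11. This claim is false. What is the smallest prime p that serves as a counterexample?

p = 13

For p = 2, 3, 5, 7, 11 the conclusion holds.
p = 13: 13 mod 20 = 13 — not in {2, 3, 5, 7, 11}.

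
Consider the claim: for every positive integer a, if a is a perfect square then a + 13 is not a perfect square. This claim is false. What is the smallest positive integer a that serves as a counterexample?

Check each positive integer a in order until a is a perfect square but a + 13 is a perfect square.
a = 1: 1 + 13 = 14, not a perfect square.
a = 4: 4 + 13 = 17, not a perfect square.
a = 9: 9 + 13 = 22, not a perfect square.
a = 16: 16 + 13 = 29, not a perfect square.
a = 25: 25 + 13 = 38, not a perfect square.
a = 36: 36 = 6² and 36 + 13 = 49 = 7².

a = 36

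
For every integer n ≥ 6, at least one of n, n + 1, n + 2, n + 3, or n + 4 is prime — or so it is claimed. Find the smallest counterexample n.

n = 24

We need the least integer n ≥ 6 for which n, n + 1, n + 2, n + 3, n + 4 are all composite.
The first 18 eligible values, up to n = 23, all satisfy the conclusion.
n = 24: 24 = 2 × 12; 25 = 5 × 5; 26 = 2 × 13; 27 = 3 × 9; 28 = 2 × 14 — all composite.
Hence n = 24 is a counterexample.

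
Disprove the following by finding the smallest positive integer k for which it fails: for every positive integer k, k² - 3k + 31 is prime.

k = 4

A counterexample is any positive integer k such that k² - 3k + 31 is not prime; we check each in order.
k = 1: k² - 3k + 31 = 29, prime.
k = 2: k² - 3k + 31 = 29, prime.
k = 3: k² - 3k + 31 = 31, prime.
k = 4: k² - 3k + 31 = 35 = 5 × 7, composite.
So k = 4 is the smallest counterexample.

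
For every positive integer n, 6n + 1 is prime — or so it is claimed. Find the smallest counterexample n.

A counterexample is any positive integer n such that 6n + 1 is not prime; we check each in order.
n = 1: 6n + 1 = 7, prime.
n = 2: 6n + 1 = 13, prime.
n = 3: 6n + 1 = 19, prime.
n = 4: 6n + 1 = 25 = 5 × 5, composite.

n = 4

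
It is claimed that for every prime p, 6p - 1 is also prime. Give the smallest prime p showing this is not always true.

p = 11

A counterexample is any prime p such that 6p - 1 is not prime; we check each in order.
For p = 2, 3, 5, 7 the conclusion holds.
p = 11: 6p - 1 = 65 = 5 × 13, not prime.
Thus p = 11 disproves the claim, and no smaller p works.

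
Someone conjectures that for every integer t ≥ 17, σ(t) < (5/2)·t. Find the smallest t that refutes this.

A counterexample is any integer t ≥ 17 such that the claim fails; we check each in order.
For t = 17, 18, 19, 20, 21, 22, 23 the conclusion holds.
t = 24: σ(24) = 60; 60 ≥ 60.
Hence t = 24 is a counterexample.

t = 24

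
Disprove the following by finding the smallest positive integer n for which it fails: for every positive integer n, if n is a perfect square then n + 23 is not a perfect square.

n = 121

A counterexample is any positive integer n such that n is a perfect square but n + 23 is a perfect square; we check each in order.
The first 10 eligible values, up to n = 100, all satisfy the conclusion.
n = 121: 121 = 11² and 121 + 23 = 144 = 12².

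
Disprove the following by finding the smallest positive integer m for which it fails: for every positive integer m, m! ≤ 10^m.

m = 25

A counterexample is any positive integer m such that m! > 10^m; we check each in order.
For m = 1, 2, 3, 4, …, 22, 23, 24 the conclusion holds.
m = 25: m! = 15511210043330985984000000 and 10^m = 10000000000000000000000000, so 15511210043330985984000000 > 10000000000000000000000000.
Thus m = 25 disproves the claim, and no smaller m works.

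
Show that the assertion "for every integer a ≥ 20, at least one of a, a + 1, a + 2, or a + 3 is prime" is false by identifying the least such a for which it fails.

a = 24

For a = 20, 21, 22, 23 the conclusion holds.
a = 24: 24 = 2 × 12; 25 = 5 × 5; 26 = 2 × 13; 27 = 3 × 9 — all composite.
So a = 24 is the smallest counterexample.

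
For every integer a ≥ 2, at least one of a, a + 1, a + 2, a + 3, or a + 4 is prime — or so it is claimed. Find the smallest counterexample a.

The first 22 eligible values, up to a = 23, all satisfy the conclusion.
a = 24: 24 = 2 × 12; 25 = 5 × 5; 26 = 2 × 13; 27 = 3 × 9; 28 = 2 × 14 — all composite.

a = 24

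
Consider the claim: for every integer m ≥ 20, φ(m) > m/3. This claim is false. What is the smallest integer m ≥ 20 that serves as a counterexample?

m = 24

Check each integer m ≥ 20 in order until the claim fails.
m = 20: φ(20) = 8 and 20/3 = 20/3, so φ(20) > 20/3.
m = 21: φ(21) = 12 and 21/3 = 7, so φ(21) > 21/3.
m = 22: φ(22) = 10 and 22/3 = 22/3, so φ(22) > 22/3.
m = 23: φ(23) = 22 and 23/3 = 23/3, so φ(23) > 23/3.
m = 24: φ(24) = 8 and 24/3 = 8, so φ(24) ≤ 24/3.
Thus m = 24 disproves the claim, and no smaller m works.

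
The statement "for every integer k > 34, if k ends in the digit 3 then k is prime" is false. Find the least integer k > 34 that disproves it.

k = 63

Check each integer k > 34 in order until k ends in the digit 3 but k is not prime.
k = 43: 43 ends in 3 and is prime.
k = 53: 53 ends in 3 and is prime.
k = 63: 63 ends in 3; 63 = 3 × 21, composite.
So k = 63 is the smallest counterexample.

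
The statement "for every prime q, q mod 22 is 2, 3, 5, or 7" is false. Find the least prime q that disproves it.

q = 11

Check each prime q in order until the claim fails.
For q = 2, 3, 5, 7 the conclusion holds.
q = 11: 11 mod 22 = 11 — not in {2, 3, 5, 7}.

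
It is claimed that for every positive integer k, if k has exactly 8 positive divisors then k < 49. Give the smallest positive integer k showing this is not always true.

k = 54

A counterexample is any positive integer k such that k has exactly 8 positive divisors but the claim fails; we check each in order.
For k = 24, 30, 40, 42 the conclusion holds.
k = 54: τ(54) = 8; 54 ≥ 49.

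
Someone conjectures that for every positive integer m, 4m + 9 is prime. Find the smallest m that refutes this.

Check each positive integer m in order until 4m + 9 is not prime.
m = 1: 4m + 9 = 13, prime.
m = 2: 4m + 9 = 17, prime.
m = 3: 4m + 9 = 21 = 3 × 7, composite.

m = 3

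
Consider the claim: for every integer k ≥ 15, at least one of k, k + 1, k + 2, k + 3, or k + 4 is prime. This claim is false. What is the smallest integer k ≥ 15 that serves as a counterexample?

For k = 15, 16, 17, 18, 19, 20, 21, 22, 23 the conclusion holds.
k = 24: 24 = 2 × 12; 25 = 5 × 5; 26 = 2 × 13; 27 = 3 × 9; 28 = 2 × 14 — all composite.

k = 24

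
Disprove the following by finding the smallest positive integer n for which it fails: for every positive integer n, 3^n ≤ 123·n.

Check each positive integer n in order until 3^n > 123·n.
n = 1: 3^n = 3 and 123·n = 123, so 3 ≤ 123.
n = 2: 3^n = 9 and 123·n = 246, so 9 ≤ 246.
n = 3: 3^n = 27 and 123·n = 369, so 27 ≤ 369.
n = 4: 3^n = 81 and 123·n = 492, so 81 ≤ 492.
n = 5: 3^n = 243 and 123·n = 615, so 243 ≤ 615.
n = 6: 3^n = 729 and 123·n = 738, so 729 ≤ 738.
n = 7: 3^n = 2187 and 123·n = 861, so 2187 > 861.
Thus n = 7 disproves the claim, and no smaller n works.

n = 7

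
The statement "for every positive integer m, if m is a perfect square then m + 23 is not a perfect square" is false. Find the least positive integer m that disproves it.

A counterexample is any positive integer m such that m is a perfect square but m + 23 is a perfect square; we check each in order.
For m = 1, 4, 9, 16, 25, 36, 49, 64, 81, 100 the conclusion holds.
m = 121: 121 = 11² and 121 + 23 = 144 = 12².

m = 121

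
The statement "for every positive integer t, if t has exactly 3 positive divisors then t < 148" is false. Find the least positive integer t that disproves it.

t = 169

We need the least positive integer t for which t has exactly 3 positive divisors but the claim fails.
t = 4: τ(4) = 3; 4 < 148.
t = 9: τ(9) = 3; 9 < 148.
t = 25: τ(25) = 3; 25 < 148.
t = 49: τ(49) = 3; 49 < 148.
t = 121: τ(121) = 3; 121 < 148.
t = 169: τ(169) = 3; 169 ≥ 148.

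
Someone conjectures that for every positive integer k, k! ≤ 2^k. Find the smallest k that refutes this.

k = 4

We need the least positive integer k for which k! > 2^k.
For k = 1, 2, 3 the conclusion holds.
k = 4: k! = 24 and 2^k = 16, so 24 > 16.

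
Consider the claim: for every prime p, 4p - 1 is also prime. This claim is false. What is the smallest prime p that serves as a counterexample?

A counterexample is any prime p such that 4p - 1 is not prime; we check each in order.
For p = 2, 3, 5 the conclusion holds.
p = 7: 4p - 1 = 27 = 3 × 9, not prime.

p = 7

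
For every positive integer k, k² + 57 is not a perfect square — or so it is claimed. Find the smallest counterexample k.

Check each positive integer k in order until k² + 57 is a perfect square.
k = 1: 1² + 57 = 58, not a perfect square.
k = 2: 2² + 57 = 61, not a perfect square.
k = 3: 3² + 57 = 66, not a perfect square.
k = 4: 4² + 57 = 73, not a perfect square.
k = 5: 5² + 57 = 82, not a perfect square.
k = 6: 6² + 57 = 93, not a perfect square.
k = 7: 7² + 57 = 106, not a perfect square.
k = 8: 8² + 57 = 121 = 11², a perfect square.
Hence k = 8 is a counterexample.

k = 8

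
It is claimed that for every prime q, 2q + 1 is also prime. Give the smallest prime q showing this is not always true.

For q = 2, 3, 5 the conclusion holds.
q = 7: 2q + 1 = 15 = 3 × 5, not prime.
Hence q = 7 is a counterexample.

q = 7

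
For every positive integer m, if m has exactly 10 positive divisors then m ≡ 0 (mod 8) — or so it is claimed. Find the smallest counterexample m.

m = 162

A counterexample is any positive integer m such that m has exactly 10 positive divisors but the claim fails; we check each in order.
For m = 48, 80, 112 the conclusion holds.
m = 162: τ(162) = 10; 162 ≡ 2 (mod 8).
Thus m = 162 disproves the claim, and no smaller m works.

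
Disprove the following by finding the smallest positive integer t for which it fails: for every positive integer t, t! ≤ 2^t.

t = 4

For t = 1, 2, 3 the conclusion holds.
t = 4: t! = 24 and 2^t = 16, so 24 > 16.
So t = 4 is the smallest counterexample.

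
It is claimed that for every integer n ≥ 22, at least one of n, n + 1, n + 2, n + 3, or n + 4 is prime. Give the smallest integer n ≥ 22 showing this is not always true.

A counterexample is any integer n ≥ 22 such that n, n + 1, n + 2, n + 3, n + 4 are all composite; we check each in order.
n = 22: 23 is prime.
n = 23: 23 is prime.
n = 24: 24 = 2 × 12; 25 = 5 × 5; 26 = 2 × 13; 27 = 3 × 9; 28 = 2 × 14 — all composite.

n = 24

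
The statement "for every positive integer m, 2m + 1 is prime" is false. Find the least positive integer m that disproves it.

m = 4

A counterexample is any positive integer m such that 2m + 1 is not prime; we check each in order.
For m = 1, 2, 3 the conclusion holds.
m = 4: 2m + 1 = 9 = 3 × 3, composite.
Thus m = 4 disproves the claim, and no smaller m works.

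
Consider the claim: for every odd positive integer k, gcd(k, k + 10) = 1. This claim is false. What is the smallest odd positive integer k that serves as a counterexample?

For k = 1, 3 the conclusion holds.
k = 5: gcd(5, 15) = 5.

k = 5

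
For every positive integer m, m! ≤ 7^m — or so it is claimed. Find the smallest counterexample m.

For m = 1, 2, 3, 4, …, 14, 15, 16 the conclusion holds.
m = 17: m! = 355687428096000 and 7^m = 232630513987207, so 355687428096000 > 232630513987207.

m = 17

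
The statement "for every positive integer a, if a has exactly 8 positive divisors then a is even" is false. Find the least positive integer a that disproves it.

Check each positive integer a in order until a has exactly 8 positive divisors but a is odd.
For a = 24, 30, 40, 42, …, 88, 102, 104 the conclusion holds.
a = 105: divisors of 105: 1, 3, 5, 7, 15, 21, 35, 105; 105 is odd.

a = 105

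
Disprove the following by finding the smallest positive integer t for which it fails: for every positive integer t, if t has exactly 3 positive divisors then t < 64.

A counterexample is any positive integer t such that t has exactly 3 positive divisors but the claim fails; we check each in order.
For t = 4, 9, 25, 49 the conclusion holds.
t = 121: τ(121) = 3; 121 ≥ 64.

t = 121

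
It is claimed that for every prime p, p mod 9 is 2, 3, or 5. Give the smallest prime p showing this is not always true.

A counterexample is any prime p such that the claim fails; we check each in order.
p = 2: 2 mod 9 = 2.
p = 3: 3 mod 9 = 3.
p = 5: 5 mod 9 = 5.
p = 7: 7 mod 9 = 7 — not in {2, 3, 5}.

p = 7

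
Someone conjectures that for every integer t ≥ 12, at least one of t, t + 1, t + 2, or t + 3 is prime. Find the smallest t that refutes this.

t = 24

A counterexample is any integer t ≥ 12 such that t, t + 1, t + 2, t + 3 are all composite; we check each in order.
The first 12 eligible values, up to t = 23, all satisfy the conclusion.
t = 24: 24 = 2 × 12; 25 = 5 × 5; 26 = 2 × 13; 27 = 3 × 9 — all composite.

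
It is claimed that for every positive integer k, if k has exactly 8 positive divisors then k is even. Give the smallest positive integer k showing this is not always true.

For k = 24, 30, 40, 42, …, 88, 102, 104 the conclusion holds.
k = 105: divisors of 105: 1, 3, 5, 7, 15, 21, 35, 105; 105 is odd.
Hence k = 105 is a counterexample.

k = 105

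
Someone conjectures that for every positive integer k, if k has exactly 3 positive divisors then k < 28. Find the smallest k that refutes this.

Check each positive integer k in order until k has exactly 3 positive divisors but the claim fails.
k = 4: τ(4) = 3; 4 < 28.
k = 9: τ(9) = 3; 9 < 28.
k = 25: τ(25) = 3; 25 < 28.
k = 49: τ(49) = 3; 49 ≥ 28.
Thus k = 49 disproves the claim, and no smaller k works.

k = 49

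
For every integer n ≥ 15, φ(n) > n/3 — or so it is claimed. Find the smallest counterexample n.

n = 18

A counterexample is any integer n ≥ 15 such that the claim fails; we check each in order.
n = 15: φ(15) = 8 and 15/3 = 5, so φ(15) > 15/3.
n = 16: φ(16) = 8 and 16/3 = 16/3, so φ(16) > 16/3.
n = 17: φ(17) = 16 and 17/3 = 17/3, so φ(17) > 17/3.
n = 18: φ(18) = 6 and 18/3 = 6, so φ(18) ≤ 18/3.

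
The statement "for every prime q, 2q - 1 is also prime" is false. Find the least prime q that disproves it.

q = 5

A counterexample is any prime q such that 2q - 1 is not prime; we check each in order.
q = 2: 2q - 1 = 3, prime.
q = 3: 2q - 1 = 5, prime.
q = 5: 2q - 1 = 9 = 3 × 3, not prime.
So q = 5 is the smallest counterexample.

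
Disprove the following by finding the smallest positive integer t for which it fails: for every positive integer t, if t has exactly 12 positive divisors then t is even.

t = 315

For t = 60, 72, 84, 90, …, 294, 306, 308 the conclusion holds.
t = 315: divisors of 315: 12 divisors; 315 is odd.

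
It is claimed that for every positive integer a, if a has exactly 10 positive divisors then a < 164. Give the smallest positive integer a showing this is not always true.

a = 176

A counterexample is any positive integer a such that a has exactly 10 positive divisors but the claim fails; we check each in order.
a = 48: τ(48) = 10; 48 < 164.
a = 80: τ(80) = 10; 80 < 164.
a = 112: τ(112) = 10; 112 < 164.
a = 162: τ(162) = 10; 162 < 164.
a = 176: τ(176) = 10; 176 ≥ 164.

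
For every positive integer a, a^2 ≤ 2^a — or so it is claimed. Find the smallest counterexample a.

a = 3

For a = 1, 2 the conclusion holds.
a = 3: a^2 = 9 and 2^a = 8, so 9 > 8.
Thus a = 3 disproves the claim, and no smaller a works.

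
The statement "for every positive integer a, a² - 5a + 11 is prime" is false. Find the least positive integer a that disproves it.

A counterexample is any positive integer a such that a² - 5a + 11 is not prime; we check each in order.
The first 6 eligible values, up to a = 6, all satisfy the conclusion.
a = 7: a² - 5a + 11 = 25 = 5 × 5, composite.
Thus a = 7 disproves the claim, and no smaller a works.

a = 7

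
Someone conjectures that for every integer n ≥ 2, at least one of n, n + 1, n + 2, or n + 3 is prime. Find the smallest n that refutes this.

n = 24

Check each integer n ≥ 2 in order until n, n + 1, n + 2, n + 3 are all composite.
The first 22 eligible values, up to n = 23, all satisfy the conclusion.
n = 24: 24 = 2 × 12; 25 = 5 × 5; 26 = 2 × 13; 27 = 3 × 9 — all composite.
Hence n = 24 is a counterexample.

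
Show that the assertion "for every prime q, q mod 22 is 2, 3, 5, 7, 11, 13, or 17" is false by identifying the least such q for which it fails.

For q = 2, 3, 5, 7, 11, 13, 17 the conclusion holds.
q = 19: 19 mod 22 = 19 — not in {2, 3, 5, 7, 11, 13, 17}.
Thus q = 19 disproves the claim, and no smaller q works.

q = 19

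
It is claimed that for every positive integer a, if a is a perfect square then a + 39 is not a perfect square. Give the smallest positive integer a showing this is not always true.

A counterexample is any positive integer a such that a is a perfect square but a + 39 is a perfect square; we check each in order.
For a = 1, 4, 9, 16 the conclusion holds.
a = 25: 25 = 5² and 25 + 39 = 64 = 8².
Hence a = 25 is a counterexample.

a = 25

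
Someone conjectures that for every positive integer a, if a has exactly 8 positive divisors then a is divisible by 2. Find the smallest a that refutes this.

We need the least positive integer a for which a has exactly 8 positive divisors but a is not divisible by 2.
The first 12 eligible values, up to a = 104, all satisfy the conclusion.
a = 105: τ(105) = 8; 105 mod 2 = 1.

a = 105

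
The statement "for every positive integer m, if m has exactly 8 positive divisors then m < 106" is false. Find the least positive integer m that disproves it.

We need the least positive integer m for which m has exactly 8 positive divisors but the claim fails.
For m = 24, 30, 40, 42, …, 102, 104, 105 the conclusion holds.
m = 110: τ(110) = 8; 110 ≥ 106.
Thus m = 110 disproves the claim, and no smaller m works.

m = 110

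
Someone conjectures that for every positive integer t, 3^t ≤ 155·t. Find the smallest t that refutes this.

t = 7

We need the least positive integer t for which 3^t > 155·t.
t = 1: 3^t = 3 and 155·t = 155, so 3 ≤ 155.
t = 2: 3^t = 9 and 155·t = 310, so 9 ≤ 310.
t = 3: 3^t = 27 and 155·t = 465, so 27 ≤ 465.
t = 4: 3^t = 81 and 155·t = 620, so 81 ≤ 620.
t = 5: 3^t = 243 and 155·t = 775, so 243 ≤ 775.
t = 6: 3^t = 729 and 155·t = 930, so 729 ≤ 930.
t = 7: 3^t = 2187 and 155·t = 1085, so 2187 > 1085.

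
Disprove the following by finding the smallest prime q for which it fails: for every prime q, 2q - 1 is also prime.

q = 2: 2q - 1 = 3, prime.
q = 3: 2q - 1 = 5, prime.
q = 5: 2q - 1 = 9 = 3 × 3, not prime.
So q = 5 is the smallest counterexample.

q = 5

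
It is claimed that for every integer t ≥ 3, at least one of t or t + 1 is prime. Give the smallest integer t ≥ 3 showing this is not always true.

t = 8

t = 3: 3 is prime.
t = 4: 5 is prime.
t = 5: 5 is prime.
t = 6: 7 is prime.
t = 7: 7 is prime.
t = 8: 8 = 2 × 4; 9 = 3 × 3 — both composite.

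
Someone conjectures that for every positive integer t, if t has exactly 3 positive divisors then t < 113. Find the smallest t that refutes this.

We need the least positive integer t for which t has exactly 3 positive divisors but the claim fails.
For t = 4, 9, 25, 49 the conclusion holds.
t = 121: τ(121) = 3; 121 ≥ 113.

t = 121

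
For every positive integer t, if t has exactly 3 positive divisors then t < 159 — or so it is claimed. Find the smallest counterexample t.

t = 169

Check each positive integer t in order until t has exactly 3 positive divisors but the claim fails.
t = 4: τ(4) = 3; 4 < 159.
t = 9: τ(9) = 3; 9 < 159.
t = 25: τ(25) = 3; 25 < 159.
t = 49: τ(49) = 3; 49 < 159.
t = 121: τ(121) = 3; 121 < 159.
t = 169: τ(169) = 3; 169 ≥ 159.
Thus t = 169 disproves the claim, and no smaller t works.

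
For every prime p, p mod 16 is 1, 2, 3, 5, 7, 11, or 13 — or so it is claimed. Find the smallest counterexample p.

Check each prime p in order until the claim fails.
For p = 2, 3, 5, 7, 11, 13, 17, 19, 23, 29 the conclusion holds.
p = 31: 31 mod 16 = 15 — not in {1, 2, 3, 5, 7, 11, 13}.
Thus p = 31 disproves the claim, and no smaller p works.

p = 31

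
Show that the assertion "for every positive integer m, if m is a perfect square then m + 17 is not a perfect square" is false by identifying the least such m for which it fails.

The first 7 eligible values, up to m = 49, all satisfy the conclusion.
m = 64: 64 = 8² and 64 + 17 = 81 = 9².
Hence m = 64 is a counterexample.

m = 64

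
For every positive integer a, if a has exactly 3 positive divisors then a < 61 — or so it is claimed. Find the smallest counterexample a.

a = 121

a = 4: τ(4) = 3; 4 < 61.
a = 9: τ(9) = 3; 9 < 61.
a = 25: τ(25) = 3; 25 < 61.
a = 49: τ(49) = 3; 49 < 61.
a = 121: τ(121) = 3; 121 ≥ 61.
So a = 121 is the smallest counterexample.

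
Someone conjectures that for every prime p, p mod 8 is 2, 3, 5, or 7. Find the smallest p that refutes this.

p = 17

The first 6 eligible values, up to p = 13, all satisfy the conclusion.
p = 17: 17 mod 8 = 1 — not in {2, 3, 5, 7}.
Hence p = 17 is a counterexample.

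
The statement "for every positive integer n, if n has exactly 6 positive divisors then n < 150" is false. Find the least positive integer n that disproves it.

n = 153

A counterexample is any positive integer n such that n has exactly 6 positive divisors but the claim fails; we check each in order.
The first 21 eligible values, up to n = 148, all satisfy the conclusion.
n = 153: τ(153) = 6; 153 ≥ 150.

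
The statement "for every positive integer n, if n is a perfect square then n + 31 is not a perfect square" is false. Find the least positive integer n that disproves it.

We need the least positive integer n for which n is a perfect square but n + 31 is a perfect square.
For n = 1, 4, 9, 16, …, 144, 169, 196 the conclusion holds.
n = 225: 225 = 15² and 225 + 31 = 256 = 16².

n = 225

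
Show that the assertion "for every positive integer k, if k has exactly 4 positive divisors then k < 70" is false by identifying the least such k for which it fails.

k = 74

A counterexample is any positive integer k such that k has exactly 4 positive divisors but the claim fails; we check each in order.
For k = 6, 8, 10, 14, …, 62, 65, 69 the conclusion holds.
k = 74: τ(74) = 4; 74 ≥ 70.
Hence k = 74 is a counterexample.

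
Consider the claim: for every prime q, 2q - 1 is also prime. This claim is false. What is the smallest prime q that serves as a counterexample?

For q = 2, 3 the conclusion holds.
q = 5: 2q - 1 = 9 = 3 × 3, not prime.
So q = 5 is the smallest counterexample.

q = 5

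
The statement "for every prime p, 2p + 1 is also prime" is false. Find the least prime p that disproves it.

p = 7

p = 2: 2p + 1 = 5, prime.
p = 3: 2p + 1 = 7, prime.
p = 5: 2p + 1 = 11, prime.
p = 7: 2p + 1 = 15 = 3 × 5, not prime.
So p = 7 is the smallest counterexample.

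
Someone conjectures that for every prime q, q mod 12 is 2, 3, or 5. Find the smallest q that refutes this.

q = 7

For q = 2, 3, 5 the conclusion holds.
q = 7: 7 mod 12 = 7 — not in {2, 3, 5}.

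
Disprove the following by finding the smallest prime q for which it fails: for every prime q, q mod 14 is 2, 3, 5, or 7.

We need the least prime q for which the claim fails.
For q = 2, 3, 5, 7 the conclusion holds.
q = 11: 11 mod 14 = 11 — not in {2, 3, 5, 7}.

q = 11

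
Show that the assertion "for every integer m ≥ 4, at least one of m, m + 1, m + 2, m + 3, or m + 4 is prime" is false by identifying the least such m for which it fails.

The first 20 eligible values, up to m = 23, all satisfy the conclusion.
m = 24: 24 = 2 × 12; 25 = 5 × 5; 26 = 2 × 13; 27 = 3 × 9; 28 = 2 × 14 — all composite.
So m = 24 is the smallest counterexample.

m = 24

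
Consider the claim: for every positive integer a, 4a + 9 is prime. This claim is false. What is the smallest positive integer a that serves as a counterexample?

a = 3

We need the least positive integer a for which 4a + 9 is not prime.
For a = 1, 2 the conclusion holds.
a = 3: 4a + 9 = 21 = 3 × 7, composite.
Hence a = 3 is a counterexample.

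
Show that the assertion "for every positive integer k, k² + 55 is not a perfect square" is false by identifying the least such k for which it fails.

k = 3

k = 1: 1² + 55 = 56, not a perfect square.
k = 2: 2² + 55 = 59, not a perfect square.
k = 3: 3² + 55 = 64 = 8², a perfect square.
So k = 3 is the smallest counterexample.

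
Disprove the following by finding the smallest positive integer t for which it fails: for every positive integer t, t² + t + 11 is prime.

We need the least positive integer t for which t² + t + 11 is not prime.
For t = 1, 2, 3, 4, 5, 6, 7, 8, 9 the conclusion holds.
t = 10: t² + t + 11 = 121 = 11 × 11, composite.

t = 10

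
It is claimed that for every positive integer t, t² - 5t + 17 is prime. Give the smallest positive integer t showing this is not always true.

t = 13

Check each positive integer t in order until t² - 5t + 17 is not prime.
The first 12 eligible values, up to t = 12, all satisfy the conclusion.
t = 13: t² - 5t + 17 = 121 = 11 × 11, composite.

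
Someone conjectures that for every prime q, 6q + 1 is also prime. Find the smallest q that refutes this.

q = 19

Check each prime q in order until 6q + 1 is not prime.
For q = 2, 3, 5, 7, 11, 13, 17 the conclusion holds.
q = 19: 6q + 1 = 115 = 5 × 23, not prime.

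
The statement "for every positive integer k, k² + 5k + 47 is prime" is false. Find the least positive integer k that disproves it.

k = 38

We need the least positive integer k for which k² + 5k + 47 is not prime.
For k = 1, 2, 3, 4, …, 35, 36, 37 the conclusion holds.
k = 38: k² + 5k + 47 = 1681 = 41 × 41, composite.
Thus k = 38 disproves the claim, and no smaller k works.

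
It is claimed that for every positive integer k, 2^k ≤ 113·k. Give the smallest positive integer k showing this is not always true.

Check each positive integer k in order until 2^k > 113·k.
For k = 1, 2, 3, 4, 5, 6, 7, 8, 9, 10 the conclusion holds.
k = 11: 2^k = 2048 and 113·k = 1243, so 2048 > 1243.

k = 11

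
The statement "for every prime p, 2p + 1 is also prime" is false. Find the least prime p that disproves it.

p = 2: 2p + 1 = 5, prime.
p = 3: 2p + 1 = 7, prime.
p = 5: 2p + 1 = 11, prime.
p = 7: 2p + 1 = 15 = 3 × 5, not prime.
Thus p = 7 disproves the claim, and no smaller p works.

p = 7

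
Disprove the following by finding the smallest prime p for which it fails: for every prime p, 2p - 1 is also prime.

p = 5

Check each prime p in order until 2p - 1 is not prime.
p = 2: 2p - 1 = 3, prime.
p = 3: 2p - 1 = 5, prime.
p = 5: 2p - 1 = 9 = 3 × 3, not prime.
Hence p = 5 is a counterexample.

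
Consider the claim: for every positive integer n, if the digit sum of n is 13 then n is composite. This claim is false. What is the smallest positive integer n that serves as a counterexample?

n = 67

n = 49: digit sum 13; 49 is composite.
n = 58: digit sum 13; 58 is composite.
n = 67: digit sum 13; 67 is prime, not composite.
Hence n = 67 is a counterexample.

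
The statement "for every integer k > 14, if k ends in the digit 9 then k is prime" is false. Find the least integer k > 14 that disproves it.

k = 19: 19 ends in 9 and is prime.
k = 29: 29 ends in 9 and is prime.
k = 39: 39 ends in 9; 39 = 3 × 13, composite.

k = 39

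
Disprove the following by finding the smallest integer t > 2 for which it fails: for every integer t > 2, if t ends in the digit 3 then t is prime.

t = 33

Check each integer t > 2 in order until t ends in the digit 3 but t is not prime.
For t = 3, 13, 23 the conclusion holds.
t = 33: 33 ends in 3; 33 = 3 × 11, composite.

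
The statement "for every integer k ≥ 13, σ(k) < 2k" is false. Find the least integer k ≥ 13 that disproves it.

k = 18

Check each integer k ≥ 13 in order until the claim fails.
For k = 13, 14, 15, 16, 17 the conclusion holds.
k = 18: σ(18) = 39; 39 ≥ 36.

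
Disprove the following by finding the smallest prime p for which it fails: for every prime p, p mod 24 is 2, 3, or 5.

We need the least prime p for which the claim fails.
p = 2: 2 mod 24 = 2.
p = 3: 3 mod 24 = 3.
p = 5: 5 mod 24 = 5.
p = 7: 7 mod 24 = 7 — not in {2, 3, 5}.

p = 7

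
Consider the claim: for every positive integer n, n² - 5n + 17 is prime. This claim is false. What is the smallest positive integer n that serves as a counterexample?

A counterexample is any positive integer n such that n² - 5n + 17 is not prime; we check each in order.
The first 12 eligible values, up to n = 12, all satisfy the conclusion.
n = 13: n² - 5n + 17 = 121 = 11 × 11, composite.
Thus n = 13 disproves the claim, and no smaller n works.

n = 13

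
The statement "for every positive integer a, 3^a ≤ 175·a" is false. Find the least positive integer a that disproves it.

We need the least positive integer a for which 3^a > 175·a.
a = 1: 3^a = 3 and 175·a = 175, so 3 ≤ 175.
a = 2: 3^a = 9 and 175·a = 350, so 9 ≤ 350.
a = 3: 3^a = 27 and 175·a = 525, so 27 ≤ 525.
a = 4: 3^a = 81 and 175·a = 700, so 81 ≤ 700.
a = 5: 3^a = 243 and 175·a = 875, so 243 ≤ 875.
a = 6: 3^a = 729 and 175·a = 1050, so 729 ≤ 1050.
a = 7: 3^a = 2187 and 175·a = 1225, so 2187 > 1225.

a = 7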